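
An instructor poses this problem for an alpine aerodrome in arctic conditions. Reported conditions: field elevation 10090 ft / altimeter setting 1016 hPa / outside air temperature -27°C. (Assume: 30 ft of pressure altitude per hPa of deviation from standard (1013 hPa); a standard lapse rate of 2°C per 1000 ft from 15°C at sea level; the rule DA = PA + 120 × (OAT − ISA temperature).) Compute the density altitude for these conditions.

7360 ft

Pressure altitude = 10090 + (1013 − 1016) × 30 = 10090 + (-90) = 10000 ft.
ISA temperature at 10000 ft = 15 − 2 × (10000/1000) = -5°C.
ISA deviation = -27 − (-5) = -22°C.
Density altitude = 10000 + 120 × (-22) = 7360 ft.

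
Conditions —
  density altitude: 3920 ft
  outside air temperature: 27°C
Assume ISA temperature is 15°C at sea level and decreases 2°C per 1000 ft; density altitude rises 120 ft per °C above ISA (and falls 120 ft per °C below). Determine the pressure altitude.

DA = PA + 120 × (OAT − (15 − 2·PA/1000)) = PA + 120·OAT − 1800 + 0.24·PA = 1.24·PA + 120·OAT − 1800.
So 1.24·PA = 3920 − 120 × 27 + 1800 = 2480.
PA = 2480 / 1.24 = 2000 ft.

2000 ft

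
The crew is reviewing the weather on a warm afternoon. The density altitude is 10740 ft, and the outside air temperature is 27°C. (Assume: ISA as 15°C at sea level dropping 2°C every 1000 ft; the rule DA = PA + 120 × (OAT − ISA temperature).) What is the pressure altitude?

DA = PA + 120 × (OAT − (15 − 2·PA/1000)) = PA + 120·OAT − 1800 + 0.24·PA = 1.24·PA + 120·OAT − 1800.
So 1.24·PA = 10740 − 120 × 27 + 1800 = 9300.
PA = 9300 / 1.24 = 7500 ft.

7500 ft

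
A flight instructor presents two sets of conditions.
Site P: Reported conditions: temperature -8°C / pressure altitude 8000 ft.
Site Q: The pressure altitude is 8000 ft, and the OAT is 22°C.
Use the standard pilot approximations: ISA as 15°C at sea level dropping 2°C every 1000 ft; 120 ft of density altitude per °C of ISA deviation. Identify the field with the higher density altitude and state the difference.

Site P: ISA temp = -1°C, deviation -7°C, DA = 8000 + 120 × (-7) = 7160 ft.
Site Q: ISA temp = -1°C, deviation +23°C, DA = 8000 + 120 × 23 = 10760 ft.
Site Q is higher by 10760 − 7160 = 3600 ft.

Site Q by 3600 ft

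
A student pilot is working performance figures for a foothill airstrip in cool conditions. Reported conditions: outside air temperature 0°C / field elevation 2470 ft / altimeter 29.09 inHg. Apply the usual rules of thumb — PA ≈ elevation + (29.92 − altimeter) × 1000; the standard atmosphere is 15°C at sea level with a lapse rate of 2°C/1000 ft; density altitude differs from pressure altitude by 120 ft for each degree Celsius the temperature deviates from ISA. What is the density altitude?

2292 ft

Pressure altitude = 2470 + (29.92 − 29.09) × 1000 = 2470 + (+830) = 3300 ft.
ISA temperature at 3300 ft = 15 − 2 × (3300/1000) = 8.4°C.
ISA deviation = 0 − 8.4 = -8.4°C.
Density altitude = 3300 + 120 × (-8.4) = 2292 ft.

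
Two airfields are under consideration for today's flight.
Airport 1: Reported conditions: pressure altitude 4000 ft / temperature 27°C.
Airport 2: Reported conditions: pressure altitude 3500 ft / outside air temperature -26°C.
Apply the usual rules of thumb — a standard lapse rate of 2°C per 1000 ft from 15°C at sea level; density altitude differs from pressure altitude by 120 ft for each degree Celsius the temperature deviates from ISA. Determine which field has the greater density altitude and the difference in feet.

Airport 1 by 6980 ft

Airport 1: ISA temp = 7°C, deviation +20°C, DA = 4000 + 120 × 20 = 6400 ft.
Airport 2: ISA temp = 8°C, deviation -34°C, DA = 3500 + 120 × (-34) = -580 ft.
Airport 1 is higher by 6400 − (-580) = 6980 ft.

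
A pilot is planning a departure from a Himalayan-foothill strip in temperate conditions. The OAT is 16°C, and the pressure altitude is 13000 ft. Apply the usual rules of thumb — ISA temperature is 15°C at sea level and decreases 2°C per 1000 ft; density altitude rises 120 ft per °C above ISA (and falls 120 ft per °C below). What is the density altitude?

16240 ft

ISA temperature at 13000 ft = 15 − 2 × (13000/1000) = -11°C.
ISA deviation = 16 − (-11) = +27°C.
Density altitude = 13000 + 120 × (27) = 13000 + (+3240) = 16240 ft.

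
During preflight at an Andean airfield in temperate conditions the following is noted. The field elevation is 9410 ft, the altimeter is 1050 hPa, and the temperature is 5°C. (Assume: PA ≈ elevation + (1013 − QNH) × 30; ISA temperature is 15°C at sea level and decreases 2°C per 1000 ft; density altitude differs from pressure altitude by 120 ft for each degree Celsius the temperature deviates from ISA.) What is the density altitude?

9092 ft

Pressure altitude = 9410 + (1013 − 1050) × 30 = 9410 + (-1110) = 8300 ft.
ISA temperature at 8300 ft = 15 − 2 × (8300/1000) = -1.6°C.
ISA deviation = 5 − (-1.6) = +6.6°C.
Density altitude = 8300 + 120 × (6.6) = 9092 ft.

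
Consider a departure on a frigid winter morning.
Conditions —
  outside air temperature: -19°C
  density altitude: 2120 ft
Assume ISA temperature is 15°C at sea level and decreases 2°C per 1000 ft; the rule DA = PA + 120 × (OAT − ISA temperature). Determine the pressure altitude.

DA = PA + 120 × (OAT − (15 − 2·PA/1000)) = PA + 120·OAT − 1800 + 0.24·PA = 1.24·PA + 120·OAT − 1800.
So 1.24·PA = 2120 − 120 × (-19) + 1800 = 6200.
PA = 6200 / 1.24 = 5000 ft.

5000 ft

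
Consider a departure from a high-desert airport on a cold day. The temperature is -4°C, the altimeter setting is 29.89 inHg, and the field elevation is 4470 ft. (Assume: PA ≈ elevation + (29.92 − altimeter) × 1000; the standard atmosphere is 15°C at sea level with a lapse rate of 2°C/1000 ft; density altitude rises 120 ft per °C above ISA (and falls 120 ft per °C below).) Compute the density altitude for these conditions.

Pressure altitude = 4470 + (29.92 − 29.89) × 1000 = 4470 + (+30) = 4500 ft.
ISA temperature at 4500 ft = 15 − 2 × (4500/1000) = 6°C.
ISA deviation = -4 − 6 = -10°C.
Density altitude = 4500 + 120 × (-10) = 3300 ft.

3300 ft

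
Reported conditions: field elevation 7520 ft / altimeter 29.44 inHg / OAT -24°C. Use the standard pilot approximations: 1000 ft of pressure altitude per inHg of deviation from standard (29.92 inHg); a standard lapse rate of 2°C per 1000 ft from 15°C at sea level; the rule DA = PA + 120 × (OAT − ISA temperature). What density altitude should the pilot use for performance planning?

Pressure altitude = 7520 + (29.92 − 29.44) × 1000 = 7520 + (+480) = 8000 ft.
ISA temperature at 8000 ft = 15 − 2 × (8000/1000) = -1°C.
ISA deviation = -24 − (-1) = -23°C.
Density altitude = 8000 + 120 × (-23) = 5240 ft.

5240 ft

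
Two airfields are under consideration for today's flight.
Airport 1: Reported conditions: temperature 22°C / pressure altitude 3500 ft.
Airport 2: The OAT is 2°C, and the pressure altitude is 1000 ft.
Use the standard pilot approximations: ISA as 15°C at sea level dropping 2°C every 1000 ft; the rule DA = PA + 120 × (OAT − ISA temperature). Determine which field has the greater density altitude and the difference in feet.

Airport 1: ISA temp = 8°C, deviation +14°C, DA = 3500 + 120 × 14 = 5180 ft.
Airport 2: ISA temp = 13°C, deviation -11°C, DA = 1000 + 120 × (-11) = -320 ft.
Airport 1 is higher by 5180 − (-320) = 5500 ft.

Airport 1 by 5500 ft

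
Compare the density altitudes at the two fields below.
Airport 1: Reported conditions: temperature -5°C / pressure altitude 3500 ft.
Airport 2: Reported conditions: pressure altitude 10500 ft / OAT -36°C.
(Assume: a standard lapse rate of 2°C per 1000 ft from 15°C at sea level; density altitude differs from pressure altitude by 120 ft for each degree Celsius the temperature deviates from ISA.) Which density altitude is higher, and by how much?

Airport 2 by 4960 ft

Airport 1: ISA temp = 8°C, deviation -13°C, DA = 3500 + 120 × (-13) = 1940 ft.
Airport 2: ISA temp = -6°C, deviation -30°C, DA = 10500 + 120 × (-30) = 6900 ft.
Airport 2 is higher by 6900 − 1940 = 4960 ft.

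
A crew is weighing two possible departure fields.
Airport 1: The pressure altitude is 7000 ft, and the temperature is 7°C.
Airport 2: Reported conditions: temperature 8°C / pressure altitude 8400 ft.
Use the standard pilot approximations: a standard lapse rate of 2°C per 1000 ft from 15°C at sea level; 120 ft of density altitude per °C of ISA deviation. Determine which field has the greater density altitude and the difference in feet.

Airport 2 by 1856 ft

Airport 1: ISA temp = 1°C, deviation +6°C, DA = 7000 + 120 × 6 = 7720 ft.
Airport 2: ISA temp = -1.8°C, deviation +9.8°C, DA = 8400 + 120 × 9.8 = 9576 ft.
Airport 2 is higher by 9576 − 7720 = 1856 ft.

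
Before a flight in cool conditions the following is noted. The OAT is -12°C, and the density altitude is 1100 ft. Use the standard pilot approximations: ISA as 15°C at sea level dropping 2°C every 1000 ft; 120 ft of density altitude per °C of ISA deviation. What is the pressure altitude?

3500 ft

DA = PA + 120 × (OAT − (15 − 2·PA/1000)) = PA + 120·OAT − 1800 + 0.24·PA = 1.24·PA + 120·OAT − 1800.
So 1.24·PA = 1100 − 120 × (-12) + 1800 = 4340.
PA = 4340 / 1.24 = 3500 ft.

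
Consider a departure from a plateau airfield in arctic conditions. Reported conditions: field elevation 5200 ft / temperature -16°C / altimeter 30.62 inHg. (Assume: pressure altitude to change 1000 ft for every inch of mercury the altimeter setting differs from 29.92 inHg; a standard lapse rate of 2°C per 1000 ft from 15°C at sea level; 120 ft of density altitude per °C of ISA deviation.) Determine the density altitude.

1860 ft

Pressure altitude = 5200 + (29.92 − 30.62) × 1000 = 5200 + (-700) = 4500 ft.
ISA temperature at 4500 ft = 15 − 2 × (4500/1000) = 6°C.
ISA deviation = -16 − 6 = -22°C.
Density altitude = 4500 + 120 × (-22) = 1860 ft.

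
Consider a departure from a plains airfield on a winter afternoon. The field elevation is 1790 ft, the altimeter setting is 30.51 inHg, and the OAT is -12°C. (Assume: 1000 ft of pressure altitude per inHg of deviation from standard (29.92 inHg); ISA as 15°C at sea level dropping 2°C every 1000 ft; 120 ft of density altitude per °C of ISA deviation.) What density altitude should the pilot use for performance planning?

-1752 ft

Pressure altitude = 1790 + (29.92 − 30.51) × 1000 = 1790 + (-590) = 1200 ft.
ISA temperature at 1200 ft = 15 − 2 × (1200/1000) = 12.6°C.
ISA deviation = -12 − 12.6 = -24.6°C.
Density altitude = 1200 + 120 × (-24.6) = -1752 ft.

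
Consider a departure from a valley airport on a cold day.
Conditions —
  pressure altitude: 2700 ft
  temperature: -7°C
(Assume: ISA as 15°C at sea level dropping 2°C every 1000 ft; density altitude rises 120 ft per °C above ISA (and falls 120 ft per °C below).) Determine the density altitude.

708 ft

ISA temperature at 2700 ft = 15 − 2 × (2700/1000) = 9.6°C.
ISA deviation = -7 − 9.6 = -16.6°C.
Density altitude = 2700 + 120 × (-16.6) = 2700 + (-1992) = 708 ft.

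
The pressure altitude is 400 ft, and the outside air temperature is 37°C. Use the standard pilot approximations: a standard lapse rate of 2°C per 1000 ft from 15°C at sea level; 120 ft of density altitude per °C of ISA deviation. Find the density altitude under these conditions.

ISA temperature at 400 ft = 15 − 2 × (400/1000) = 14.2°C.
ISA deviation = 37 − 14.2 = +22.8°C.
Density altitude = 400 + 120 × (22.8) = 400 + (+2736) = 3136 ft.

3136 ft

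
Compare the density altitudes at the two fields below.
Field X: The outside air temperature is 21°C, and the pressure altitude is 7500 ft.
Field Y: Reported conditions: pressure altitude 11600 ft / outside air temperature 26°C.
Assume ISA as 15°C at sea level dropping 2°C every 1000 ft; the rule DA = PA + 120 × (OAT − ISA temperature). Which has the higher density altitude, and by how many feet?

Field Y by 5684 ft

Field X: ISA temp = 0°C, deviation +21°C, DA = 7500 + 120 × 21 = 10020 ft.
Field Y: ISA temp = -8.2°C, deviation +34.2°C, DA = 11600 + 120 × 34.2 = 15704 ft.
Field Y is higher by 15704 − 10020 = 5684 ft.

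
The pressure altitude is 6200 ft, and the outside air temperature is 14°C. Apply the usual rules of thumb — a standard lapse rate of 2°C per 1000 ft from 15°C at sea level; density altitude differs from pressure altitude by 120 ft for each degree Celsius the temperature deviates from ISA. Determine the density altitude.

7568 ft

ISA temperature at 6200 ft = 15 − 2 × (6200/1000) = 2.6°C.
ISA deviation = 14 − 2.6 = +11.4°C.
Density altitude = 6200 + 120 × (11.4) = 6200 + (+1368) = 7568 ft.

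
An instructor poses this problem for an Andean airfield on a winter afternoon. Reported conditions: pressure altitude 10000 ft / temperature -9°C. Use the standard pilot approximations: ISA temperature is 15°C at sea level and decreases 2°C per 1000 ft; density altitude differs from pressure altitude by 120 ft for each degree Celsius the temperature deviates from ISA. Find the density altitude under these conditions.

9520 ft

ISA temperature at 10000 ft = 15 − 2 × (10000/1000) = -5°C.
ISA deviation = -9 − (-5) = -4°C.
Density altitude = 10000 + 120 × (-4) = 10000 + (-480) = 9520 ft.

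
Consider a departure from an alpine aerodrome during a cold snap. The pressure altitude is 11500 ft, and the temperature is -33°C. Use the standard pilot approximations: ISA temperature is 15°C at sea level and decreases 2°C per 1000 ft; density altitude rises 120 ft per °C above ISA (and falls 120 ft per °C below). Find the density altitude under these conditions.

ISA temperature at 11500 ft = 15 − 2 × (11500/1000) = -8°C.
ISA deviation = -33 − (-8) = -25°C.
Density altitude = 11500 + 120 × (-25) = 11500 + (-3000) = 8500 ft.

8500 ft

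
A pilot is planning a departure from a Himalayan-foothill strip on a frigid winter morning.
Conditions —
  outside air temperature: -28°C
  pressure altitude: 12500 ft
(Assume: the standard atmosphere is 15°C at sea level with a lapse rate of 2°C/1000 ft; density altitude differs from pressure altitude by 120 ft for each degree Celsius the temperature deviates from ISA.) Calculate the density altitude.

10340 ft

ISA temperature at 12500 ft = 15 − 2 × (12500/1000) = -10°C.
ISA deviation = -28 − (-10) = -18°C.
Density altitude = 12500 + 120 × (-18) = 12500 + (-2160) = 10340 ft.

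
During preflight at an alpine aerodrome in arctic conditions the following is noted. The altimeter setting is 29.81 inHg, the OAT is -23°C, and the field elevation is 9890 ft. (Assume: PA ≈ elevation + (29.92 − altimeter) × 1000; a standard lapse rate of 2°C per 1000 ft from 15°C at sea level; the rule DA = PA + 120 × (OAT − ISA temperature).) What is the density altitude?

Pressure altitude = 9890 + (29.92 − 29.81) × 1000 = 9890 + (+110) = 10000 ft.
ISA temperature at 10000 ft = 15 − 2 × (10000/1000) = -5°C.
ISA deviation = -23 − (-5) = -18°C.
Density altitude = 10000 + 120 × (-18) = 7840 ft.

7840 ft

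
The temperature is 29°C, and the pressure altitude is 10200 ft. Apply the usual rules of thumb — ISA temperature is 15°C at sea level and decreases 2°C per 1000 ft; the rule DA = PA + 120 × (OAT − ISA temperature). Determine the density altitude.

ISA temperature at 10200 ft = 15 − 2 × (10200/1000) = -5.4°C.
ISA deviation = 29 − (-5.4) = +34.4°C.
Density altitude = 10200 + 120 × (34.4) = 10200 + (+4128) = 14328 ft.

14328 ft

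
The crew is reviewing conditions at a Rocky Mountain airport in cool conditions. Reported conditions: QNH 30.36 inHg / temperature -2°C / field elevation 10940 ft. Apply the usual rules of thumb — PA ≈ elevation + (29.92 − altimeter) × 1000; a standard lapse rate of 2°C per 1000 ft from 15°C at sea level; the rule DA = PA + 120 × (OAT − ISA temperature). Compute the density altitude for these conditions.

10980 ft

Pressure altitude = 10940 + (29.92 − 30.36) × 1000 = 10940 + (-440) = 10500 ft.
ISA temperature at 10500 ft = 15 − 2 × (10500/1000) = -6°C.
ISA deviation = -2 − (-6) = +4°C.
Density altitude = 10500 + 120 × (4) = 10980 ft.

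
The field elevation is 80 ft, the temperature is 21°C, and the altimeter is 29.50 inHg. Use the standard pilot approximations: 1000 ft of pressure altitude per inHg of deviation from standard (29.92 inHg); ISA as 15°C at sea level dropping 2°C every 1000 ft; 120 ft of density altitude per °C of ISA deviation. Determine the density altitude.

Pressure altitude = 80 + (29.92 − 29.50) × 1000 = 80 + (+420) = 500 ft.
ISA temperature at 500 ft = 15 − 2 × (500/1000) = 14°C.
ISA deviation = 21 − 14 = +7°C.
Density altitude = 500 + 120 × (7) = 1340 ft.

1340 ft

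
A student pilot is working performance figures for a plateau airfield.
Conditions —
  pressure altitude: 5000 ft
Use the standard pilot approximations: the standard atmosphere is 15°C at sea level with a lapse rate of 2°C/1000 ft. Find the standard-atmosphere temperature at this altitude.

ISA temperature = 15 − 2 × (5000/1000) = 15 − 10 = 5°C.

5°C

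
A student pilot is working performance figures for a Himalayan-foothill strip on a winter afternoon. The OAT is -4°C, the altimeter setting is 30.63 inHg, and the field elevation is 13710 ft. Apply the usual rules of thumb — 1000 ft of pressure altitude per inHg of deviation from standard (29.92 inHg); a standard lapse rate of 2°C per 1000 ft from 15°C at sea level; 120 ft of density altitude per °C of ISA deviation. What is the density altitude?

Pressure altitude = 13710 + (29.92 − 30.63) × 1000 = 13710 + (-710) = 13000 ft.
ISA temperature at 13000 ft = 15 − 2 × (13000/1000) = -11°C.
ISA deviation = -4 − (-11) = +7°C.
Density altitude = 13000 + 120 × (7) = 13840 ft.

13840 ft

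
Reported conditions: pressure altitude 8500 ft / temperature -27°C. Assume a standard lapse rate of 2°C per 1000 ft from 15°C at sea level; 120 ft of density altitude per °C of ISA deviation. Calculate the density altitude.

5500 ft

ISA temperature at 8500 ft = 15 − 2 × (8500/1000) = -2°C.
ISA deviation = -27 − (-2) = -25°C.
Density altitude = 8500 + 120 × (-25) = 8500 + (-3000) = 5500 ft.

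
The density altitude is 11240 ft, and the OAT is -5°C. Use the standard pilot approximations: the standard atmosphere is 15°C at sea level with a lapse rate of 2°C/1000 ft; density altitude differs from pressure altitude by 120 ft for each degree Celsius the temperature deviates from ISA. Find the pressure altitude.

11000 ft

DA = PA + 120 × (OAT − (15 − 2·PA/1000)) = PA + 120·OAT − 1800 + 0.24·PA = 1.24·PA + 120·OAT − 1800.
So 1.24·PA = 11240 − 120 × (-5) + 1800 = 13640.
PA = 13640 / 1.24 = 11000 ft.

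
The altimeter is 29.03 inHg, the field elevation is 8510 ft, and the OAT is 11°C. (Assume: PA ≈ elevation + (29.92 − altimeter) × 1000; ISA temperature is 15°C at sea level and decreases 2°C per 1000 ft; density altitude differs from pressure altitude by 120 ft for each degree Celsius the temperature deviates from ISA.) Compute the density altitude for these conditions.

Pressure altitude = 8510 + (29.92 − 29.03) × 1000 = 8510 + (+890) = 9400 ft.
ISA temperature at 9400 ft = 15 − 2 × (9400/1000) = -3.8°C.
ISA deviation = 11 − (-3.8) = +14.8°C.
Density altitude = 9400 + 120 × (14.8) = 11176 ft.

11176 ft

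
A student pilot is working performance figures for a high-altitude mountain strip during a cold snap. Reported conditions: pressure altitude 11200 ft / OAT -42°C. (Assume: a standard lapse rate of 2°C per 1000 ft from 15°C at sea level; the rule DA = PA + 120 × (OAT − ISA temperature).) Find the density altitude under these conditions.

ISA temperature at 11200 ft = 15 − 2 × (11200/1000) = -7.4°C.
ISA deviation = -42 − (-7.4) = -34.6°C.
Density altitude = 11200 + 120 × (-34.6) = 11200 + (-4152) = 7048 ft.

7048 ft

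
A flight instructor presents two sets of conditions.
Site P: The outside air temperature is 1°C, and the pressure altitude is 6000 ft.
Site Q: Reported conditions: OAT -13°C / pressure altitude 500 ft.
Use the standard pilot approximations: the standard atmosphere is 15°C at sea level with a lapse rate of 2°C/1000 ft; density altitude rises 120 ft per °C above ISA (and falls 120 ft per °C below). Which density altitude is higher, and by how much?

Site P by 8500 ft

Site P: ISA temp = 3°C, deviation -2°C, DA = 6000 + 120 × (-2) = 5760 ft.
Site Q: ISA temp = 14°C, deviation -27°C, DA = 500 + 120 × (-27) = -2740 ft.
Site P is higher by 5760 − (-2740) = 8500 ft.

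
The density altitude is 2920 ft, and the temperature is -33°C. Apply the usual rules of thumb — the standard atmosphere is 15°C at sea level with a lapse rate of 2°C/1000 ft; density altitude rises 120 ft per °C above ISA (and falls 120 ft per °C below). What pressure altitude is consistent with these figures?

7000 ft

DA = PA + 120 × (OAT − (15 − 2·PA/1000)) = PA + 120·OAT − 1800 + 0.24·PA = 1.24·PA + 120·OAT − 1800.
So 1.24·PA = 2920 − 120 × (-33) + 1800 = 8680.
PA = 8680 / 1.24 = 7000 ft.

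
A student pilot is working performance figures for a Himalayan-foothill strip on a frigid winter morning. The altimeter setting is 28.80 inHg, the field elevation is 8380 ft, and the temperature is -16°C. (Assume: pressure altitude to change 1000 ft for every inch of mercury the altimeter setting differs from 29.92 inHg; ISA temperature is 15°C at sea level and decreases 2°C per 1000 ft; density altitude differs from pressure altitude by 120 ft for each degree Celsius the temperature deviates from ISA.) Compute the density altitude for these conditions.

8060 ft

Pressure altitude = 8380 + (29.92 − 28.80) × 1000 = 8380 + (+1120) = 9500 ft.
ISA temperature at 9500 ft = 15 − 2 × (9500/1000) = -4°C.
ISA deviation = -16 − (-4) = -12°C.
Density altitude = 9500 + 120 × (-12) = 8060 ft.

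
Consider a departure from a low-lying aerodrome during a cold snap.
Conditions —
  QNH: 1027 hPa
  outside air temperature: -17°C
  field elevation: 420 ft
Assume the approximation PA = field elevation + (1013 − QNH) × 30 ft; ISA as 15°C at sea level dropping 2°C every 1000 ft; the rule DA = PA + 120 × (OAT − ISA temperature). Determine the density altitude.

-3840 ft

Pressure altitude = 420 + (1013 − 1027) × 30 = 420 + (-420) = 0 ft.
ISA temperature at 0 ft = 15 − 2 × (0/1000) = 15°C.
ISA deviation = -17 − 15 = -32°C.
Density altitude = 0 + 120 × (-32) = -3840 ft.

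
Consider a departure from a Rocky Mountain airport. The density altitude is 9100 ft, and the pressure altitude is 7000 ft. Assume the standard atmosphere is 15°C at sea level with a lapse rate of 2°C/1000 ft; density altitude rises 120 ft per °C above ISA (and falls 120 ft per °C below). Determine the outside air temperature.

18.5°C

Density altitude − pressure altitude = 9100 − 7000 = +2100 ft.
At 120 ft/°C that is an ISA deviation of 2100/120 = +17.5°C.
ISA temperature at 7000 ft = 15 − 2 × (7000/1000) = 1°C.
OAT = ISA + deviation = 1 + (+17.5) = 18.5°C.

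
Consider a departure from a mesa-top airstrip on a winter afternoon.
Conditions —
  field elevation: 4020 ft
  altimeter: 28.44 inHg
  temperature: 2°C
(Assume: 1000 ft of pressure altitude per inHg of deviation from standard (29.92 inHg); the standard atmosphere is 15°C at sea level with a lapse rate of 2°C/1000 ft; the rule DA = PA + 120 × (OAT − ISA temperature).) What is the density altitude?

Pressure altitude = 4020 + (29.92 − 28.44) × 1000 = 4020 + (+1480) = 5500 ft.
ISA temperature at 5500 ft = 15 − 2 × (5500/1000) = 4°C.
ISA deviation = 2 − 4 = -2°C.
Density altitude = 5500 + 120 × (-2) = 5260 ft.

5260 ft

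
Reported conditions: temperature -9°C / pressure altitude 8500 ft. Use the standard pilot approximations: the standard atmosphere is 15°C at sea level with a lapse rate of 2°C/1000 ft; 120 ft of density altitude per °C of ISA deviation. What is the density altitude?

ISA temperature at 8500 ft = 15 − 2 × (8500/1000) = -2°C.
ISA deviation = -9 − (-2) = -7°C.
Density altitude = 8500 + 120 × (-7) = 8500 + (-840) = 7660 ft.

7660 ft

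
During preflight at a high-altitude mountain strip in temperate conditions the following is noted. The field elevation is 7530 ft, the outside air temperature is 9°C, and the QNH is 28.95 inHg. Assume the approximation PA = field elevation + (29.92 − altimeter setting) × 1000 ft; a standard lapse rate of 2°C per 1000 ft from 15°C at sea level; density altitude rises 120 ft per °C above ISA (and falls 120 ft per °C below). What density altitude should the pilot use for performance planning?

9820 ft

Pressure altitude = 7530 + (29.92 − 28.95) × 1000 = 7530 + (+970) = 8500 ft.
ISA temperature at 8500 ft = 15 − 2 × (8500/1000) = -2°C.
ISA deviation = 9 − (-2) = +11°C.
Density altitude = 8500 + 120 × (11) = 9820 ft.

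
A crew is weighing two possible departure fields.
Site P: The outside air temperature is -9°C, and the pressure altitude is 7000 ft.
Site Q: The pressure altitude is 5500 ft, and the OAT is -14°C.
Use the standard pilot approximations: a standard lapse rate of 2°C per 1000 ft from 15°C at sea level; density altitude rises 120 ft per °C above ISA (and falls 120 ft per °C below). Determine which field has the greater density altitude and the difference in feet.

Site P by 2460 ft

Site P: ISA temp = 1°C, deviation -10°C, DA = 7000 + 120 × (-10) = 5800 ft.
Site Q: ISA temp = 4°C, deviation -18°C, DA = 5500 + 120 × (-18) = 3340 ft.
Site P is higher by 5800 − 3340 = 2460 ft.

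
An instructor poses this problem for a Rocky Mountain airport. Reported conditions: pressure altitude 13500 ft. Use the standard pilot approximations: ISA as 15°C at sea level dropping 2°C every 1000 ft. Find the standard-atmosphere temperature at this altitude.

ISA temperature = 15 − 2 × (13500/1000) = 15 − 27 = -12°C.

-12°C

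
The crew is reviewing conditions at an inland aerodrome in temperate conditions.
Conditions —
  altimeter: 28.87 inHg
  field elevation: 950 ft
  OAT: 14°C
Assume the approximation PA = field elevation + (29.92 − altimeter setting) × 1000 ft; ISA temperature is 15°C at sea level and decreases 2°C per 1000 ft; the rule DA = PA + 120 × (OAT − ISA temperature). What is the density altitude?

Pressure altitude = 950 + (29.92 − 28.87) × 1000 = 950 + (+1050) = 2000 ft.
ISA temperature at 2000 ft = 15 − 2 × (2000/1000) = 11°C.
ISA deviation = 14 − 11 = +3°C.
Density altitude = 2000 + 120 × (3) = 2360 ft.

2360 ft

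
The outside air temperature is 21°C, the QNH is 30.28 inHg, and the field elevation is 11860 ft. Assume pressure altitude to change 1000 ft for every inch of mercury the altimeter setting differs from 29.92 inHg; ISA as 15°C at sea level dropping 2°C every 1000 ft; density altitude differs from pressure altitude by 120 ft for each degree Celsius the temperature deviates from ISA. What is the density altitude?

14980 ft

Pressure altitude = 11860 + (29.92 − 30.28) × 1000 = 11860 + (-360) = 11500 ft.
ISA temperature at 11500 ft = 15 − 2 × (11500/1000) = -8°C.
ISA deviation = 21 − (-8) = +29°C.
Density altitude = 11500 + 120 × (29) = 14980 ft.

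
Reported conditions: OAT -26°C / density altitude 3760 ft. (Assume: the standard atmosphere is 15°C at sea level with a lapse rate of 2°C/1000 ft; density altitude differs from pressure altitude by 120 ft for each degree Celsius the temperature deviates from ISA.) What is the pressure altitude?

7000 ft

DA = PA + 120 × (OAT − (15 − 2·PA/1000)) = PA + 120·OAT − 1800 + 0.24·PA = 1.24·PA + 120·OAT − 1800.
So 1.24·PA = 3760 − 120 × (-26) + 1800 = 8680.
PA = 8680 / 1.24 = 7000 ft.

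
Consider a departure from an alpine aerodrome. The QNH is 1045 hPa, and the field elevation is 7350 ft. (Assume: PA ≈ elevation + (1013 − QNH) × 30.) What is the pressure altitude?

Pressure correction = (1013 − 1045) × 30 = -960 ft.
Pressure altitude = 7350 + (-960) = 6390 ft.

6390 ft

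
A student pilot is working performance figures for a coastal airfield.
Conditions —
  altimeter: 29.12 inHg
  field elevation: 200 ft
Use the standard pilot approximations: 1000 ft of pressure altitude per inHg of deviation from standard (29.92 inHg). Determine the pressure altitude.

Pressure correction = (29.92 − 29.12) × 1000 = +800 ft.
Pressure altitude = 200 + (+800) = 1000 ft.

1000 ft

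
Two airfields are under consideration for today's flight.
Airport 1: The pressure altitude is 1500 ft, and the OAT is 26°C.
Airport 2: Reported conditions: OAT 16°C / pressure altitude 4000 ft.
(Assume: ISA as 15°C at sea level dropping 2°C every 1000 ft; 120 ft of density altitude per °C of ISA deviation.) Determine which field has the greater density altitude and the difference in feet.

Airport 2 by 1900 ft

Airport 1: ISA temp = 12°C, deviation +14°C, DA = 1500 + 120 × 14 = 3180 ft.
Airport 2: ISA temp = 7°C, deviation +9°C, DA = 4000 + 120 × 9 = 5080 ft.
Airport 2 is higher by 5080 − 3180 = 1900 ft.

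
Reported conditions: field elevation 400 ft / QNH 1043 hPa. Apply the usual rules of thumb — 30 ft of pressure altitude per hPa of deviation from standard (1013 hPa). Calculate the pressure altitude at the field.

Pressure correction = (1013 − 1043) × 30 = -900 ft.
Pressure altitude = 400 + (-900) = -500 ft.

-500 ft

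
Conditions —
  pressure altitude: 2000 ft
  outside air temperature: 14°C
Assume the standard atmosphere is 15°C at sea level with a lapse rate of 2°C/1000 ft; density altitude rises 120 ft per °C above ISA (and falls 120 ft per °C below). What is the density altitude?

ISA temperature at 2000 ft = 15 − 2 × (2000/1000) = 11°C.
ISA deviation = 14 − 11 = +3°C.
Density altitude = 2000 + 120 × (3) = 2000 + (+360) = 2360 ft.

2360 ft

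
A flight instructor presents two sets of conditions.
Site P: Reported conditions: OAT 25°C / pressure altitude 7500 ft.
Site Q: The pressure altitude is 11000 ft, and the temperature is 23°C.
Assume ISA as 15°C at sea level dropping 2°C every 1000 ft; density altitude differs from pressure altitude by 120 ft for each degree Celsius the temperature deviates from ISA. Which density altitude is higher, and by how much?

Site Q by 4100 ft

Site P: ISA temp = 0°C, deviation +25°C, DA = 7500 + 120 × 25 = 10500 ft.
Site Q: ISA temp = -7°C, deviation +30°C, DA = 11000 + 120 × 30 = 14600 ft.
Site Q is higher by 14600 − 10500 = 4100 ft.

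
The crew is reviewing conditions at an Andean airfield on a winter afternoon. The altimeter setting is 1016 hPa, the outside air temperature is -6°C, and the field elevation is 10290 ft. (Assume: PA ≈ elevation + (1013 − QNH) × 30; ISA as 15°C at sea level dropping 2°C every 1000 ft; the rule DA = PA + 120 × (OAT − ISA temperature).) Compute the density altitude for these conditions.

Pressure altitude = 10290 + (1013 − 1016) × 30 = 10290 + (-90) = 10200 ft.
ISA temperature at 10200 ft = 15 − 2 × (10200/1000) = -5.4°C.
ISA deviation = -6 − (-5.4) = -0.6°C.
Density altitude = 10200 + 120 × (-0.6) = 10128 ft.

10128 ft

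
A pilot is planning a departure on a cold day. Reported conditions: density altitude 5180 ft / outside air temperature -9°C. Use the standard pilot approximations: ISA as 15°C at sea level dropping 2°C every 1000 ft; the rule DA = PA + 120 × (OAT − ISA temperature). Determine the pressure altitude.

DA = PA + 120 × (OAT − (15 − 2·PA/1000)) = PA + 120·OAT − 1800 + 0.24·PA = 1.24·PA + 120·OAT − 1800.
So 1.24·PA = 5180 − 120 × (-9) + 1800 = 8060.
PA = 8060 / 1.24 = 6500 ft.

6500 ft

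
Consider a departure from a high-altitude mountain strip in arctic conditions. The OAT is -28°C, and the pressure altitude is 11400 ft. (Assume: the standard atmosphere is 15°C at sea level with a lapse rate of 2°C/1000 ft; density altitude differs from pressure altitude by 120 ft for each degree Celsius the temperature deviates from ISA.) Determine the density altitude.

ISA temperature at 11400 ft = 15 − 2 × (11400/1000) = -7.8°C.
ISA deviation = -28 − (-7.8) = -20.2°C.
Density altitude = 11400 + 120 × (-20.2) = 11400 + (-2424) = 8976 ft.

8976 ft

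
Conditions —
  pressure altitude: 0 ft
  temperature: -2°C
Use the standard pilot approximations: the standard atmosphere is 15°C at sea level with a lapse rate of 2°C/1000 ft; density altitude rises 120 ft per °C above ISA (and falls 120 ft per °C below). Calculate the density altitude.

ISA temperature at 0 ft = 15 − 2 × (0/1000) = 15°C.
ISA deviation = -2 − 15 = -17°C.
Density altitude = 0 + 120 × (-17) = 0 + (-2040) = -2040 ft.

-2040 ft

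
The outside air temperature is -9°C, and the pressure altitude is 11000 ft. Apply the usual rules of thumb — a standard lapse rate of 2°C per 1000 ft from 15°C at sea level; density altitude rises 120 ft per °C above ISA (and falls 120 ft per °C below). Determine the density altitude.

ISA temperature at 11000 ft = 15 − 2 × (11000/1000) = -7°C.
ISA deviation = -9 − (-7) = -2°C.
Density altitude = 11000 + 120 × (-2) = 11000 + (-240) = 10760 ft.

10760 ft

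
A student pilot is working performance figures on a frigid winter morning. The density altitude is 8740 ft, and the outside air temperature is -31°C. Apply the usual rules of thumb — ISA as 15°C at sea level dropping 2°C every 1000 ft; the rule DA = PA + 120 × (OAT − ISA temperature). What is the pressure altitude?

11500 ft

DA = PA + 120 × (OAT − (15 − 2·PA/1000)) = PA + 120·OAT − 1800 + 0.24·PA = 1.24·PA + 120·OAT − 1800.
So 1.24·PA = 8740 − 120 × (-31) + 1800 = 14260.
PA = 14260 / 1.24 = 11500 ft.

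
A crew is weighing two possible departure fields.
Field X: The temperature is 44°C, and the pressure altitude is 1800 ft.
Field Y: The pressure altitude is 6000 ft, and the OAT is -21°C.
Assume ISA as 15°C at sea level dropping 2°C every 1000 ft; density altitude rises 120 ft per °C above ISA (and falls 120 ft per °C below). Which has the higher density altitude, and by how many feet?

Field X by 2592 ft

Field X: ISA temp = 11.4°C, deviation +32.6°C, DA = 1800 + 120 × 32.6 = 5712 ft.
Field Y: ISA temp = 3°C, deviation -24°C, DA = 6000 + 120 × (-24) = 3120 ft.
Field X is higher by 5712 − 3120 = 2592 ft.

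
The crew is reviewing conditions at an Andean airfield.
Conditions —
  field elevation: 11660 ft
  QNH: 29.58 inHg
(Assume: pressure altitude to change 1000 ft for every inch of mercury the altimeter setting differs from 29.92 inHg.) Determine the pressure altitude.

Pressure correction = (29.92 − 29.58) × 1000 = +340 ft.
Pressure altitude = 11660 + (+340) = 12000 ft.

12000 ft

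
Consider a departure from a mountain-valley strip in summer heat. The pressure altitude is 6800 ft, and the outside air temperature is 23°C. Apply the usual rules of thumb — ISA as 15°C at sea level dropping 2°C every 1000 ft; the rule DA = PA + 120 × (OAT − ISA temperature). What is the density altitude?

ISA temperature at 6800 ft = 15 − 2 × (6800/1000) = 1.4°C.
ISA deviation = 23 − 1.4 = +21.6°C.
Density altitude = 6800 + 120 × (21.6) = 6800 + (+2592) = 9392 ft.

9392 ft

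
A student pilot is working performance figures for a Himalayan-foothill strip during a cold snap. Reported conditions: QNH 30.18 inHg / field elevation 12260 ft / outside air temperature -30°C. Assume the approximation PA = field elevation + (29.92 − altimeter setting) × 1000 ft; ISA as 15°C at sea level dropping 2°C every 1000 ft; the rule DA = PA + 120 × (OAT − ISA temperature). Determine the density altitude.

Pressure altitude = 12260 + (29.92 − 30.18) × 1000 = 12260 + (-260) = 12000 ft.
ISA temperature at 12000 ft = 15 − 2 × (12000/1000) = -9°C.
ISA deviation = -30 − (-9) = -21°C.
Density altitude = 12000 + 120 × (-21) = 9480 ft.

9480 ft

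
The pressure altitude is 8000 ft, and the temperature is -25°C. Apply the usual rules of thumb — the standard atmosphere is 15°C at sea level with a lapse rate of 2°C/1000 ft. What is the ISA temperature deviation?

ISA temperature at 8000 ft = 15 − 2 × (8000/1000) = -1°C.
Deviation = OAT − ISA = -25 − (-1) = -24°C.

ISA-24°C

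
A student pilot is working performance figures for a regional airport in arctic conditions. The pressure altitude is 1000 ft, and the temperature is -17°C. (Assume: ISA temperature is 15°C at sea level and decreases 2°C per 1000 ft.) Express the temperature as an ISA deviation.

ISA-30°C

ISA temperature at 1000 ft = 15 − 2 × (1000/1000) = 13°C.
Deviation = OAT − ISA = -17 − 13 = -30°C.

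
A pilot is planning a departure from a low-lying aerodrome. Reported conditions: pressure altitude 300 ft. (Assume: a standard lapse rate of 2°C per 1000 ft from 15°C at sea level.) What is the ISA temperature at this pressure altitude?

ISA temperature = 15 − 2 × (300/1000) = 15 − 0.6 = 14.4°C.

14.4°C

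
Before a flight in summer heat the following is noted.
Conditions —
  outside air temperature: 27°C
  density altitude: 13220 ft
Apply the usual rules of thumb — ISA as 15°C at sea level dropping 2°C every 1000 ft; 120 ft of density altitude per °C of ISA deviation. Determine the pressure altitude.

9500 ft

DA = PA + 120 × (OAT − (15 − 2·PA/1000)) = PA + 120·OAT − 1800 + 0.24·PA = 1.24·PA + 120·OAT − 1800.
So 1.24·PA = 13220 − 120 × 27 + 1800 = 11780.
PA = 11780 / 1.24 = 9500 ft.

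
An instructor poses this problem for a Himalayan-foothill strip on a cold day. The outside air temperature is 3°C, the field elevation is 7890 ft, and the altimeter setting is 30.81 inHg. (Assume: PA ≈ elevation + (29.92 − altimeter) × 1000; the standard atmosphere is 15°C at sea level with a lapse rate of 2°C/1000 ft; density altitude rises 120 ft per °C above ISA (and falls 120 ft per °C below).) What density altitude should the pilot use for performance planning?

Pressure altitude = 7890 + (29.92 − 30.81) × 1000 = 7890 + (-890) = 7000 ft.
ISA temperature at 7000 ft = 15 − 2 × (7000/1000) = 1°C.
ISA deviation = 3 − 1 = +2°C.
Density altitude = 7000 + 120 × (2) = 7240 ft.

7240 ft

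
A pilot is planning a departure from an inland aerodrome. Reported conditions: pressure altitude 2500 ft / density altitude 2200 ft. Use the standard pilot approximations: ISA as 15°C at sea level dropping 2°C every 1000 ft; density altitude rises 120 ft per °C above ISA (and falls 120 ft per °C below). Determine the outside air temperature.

Density altitude − pressure altitude = 2200 − 2500 = -300 ft.
At 120 ft/°C that is an ISA deviation of -300/120 = -2.5°C.
ISA temperature at 2500 ft = 15 − 2 × (2500/1000) = 10°C.
OAT = ISA + deviation = 10 + (-2.5) = 7.5°C.

7.5°C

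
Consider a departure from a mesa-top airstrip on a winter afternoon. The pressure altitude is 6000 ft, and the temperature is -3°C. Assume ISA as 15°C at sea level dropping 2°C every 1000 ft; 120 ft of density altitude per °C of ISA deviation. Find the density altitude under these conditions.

5280 ft

ISA temperature at 6000 ft = 15 − 2 × (6000/1000) = 3°C.
ISA deviation = -3 − 3 = -6°C.
Density altitude = 6000 + 120 × (-6) = 6000 + (-720) = 5280 ft.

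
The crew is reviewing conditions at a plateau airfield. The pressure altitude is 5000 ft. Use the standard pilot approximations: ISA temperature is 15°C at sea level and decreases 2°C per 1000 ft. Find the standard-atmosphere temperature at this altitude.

5°C

ISA temperature = 15 − 2 × (5000/1000) = 15 − 10 = 5°C.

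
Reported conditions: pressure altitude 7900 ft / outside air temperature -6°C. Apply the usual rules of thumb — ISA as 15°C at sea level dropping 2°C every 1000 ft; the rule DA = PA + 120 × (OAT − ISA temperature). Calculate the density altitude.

ISA temperature at 7900 ft = 15 − 2 × (7900/1000) = -0.8°C.
ISA deviation = -6 − (-0.8) = -5.2°C.
Density altitude = 7900 + 120 × (-5.2) = 7900 + (-624) = 7276 ft.

7276 ft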